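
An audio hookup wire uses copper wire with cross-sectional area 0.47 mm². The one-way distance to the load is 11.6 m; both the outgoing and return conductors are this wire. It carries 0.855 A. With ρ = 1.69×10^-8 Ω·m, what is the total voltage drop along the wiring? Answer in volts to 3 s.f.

A = 0.47 mm² = 4.700e-07 m²
Total conductor length (both ways) L = 2 × 11.6 = 23.2 m
R = ρL/A = (1.69×10^-8)(23.2)/(4.700e-07) = 0.8342 Ω
V = IR = 0.855 × 0.8342 = 0.713 V

0.713 V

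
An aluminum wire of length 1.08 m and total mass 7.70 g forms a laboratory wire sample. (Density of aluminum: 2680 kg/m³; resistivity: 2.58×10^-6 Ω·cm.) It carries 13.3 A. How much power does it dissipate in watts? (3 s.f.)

ρ = 2.58×10^-6 Ω·cm = 2.58×10^-8 Ω·m
A = m/(density·L) = 0.0077/(2680×1.08) = 2.6603e-06 m²
R = ρL/A = (2.58×10^-8)(1.08)/(2.6603e-06) = 0.01047 Ω
P = I²R = (13.3)² × 0.01047 = 1.85 W

1.85 W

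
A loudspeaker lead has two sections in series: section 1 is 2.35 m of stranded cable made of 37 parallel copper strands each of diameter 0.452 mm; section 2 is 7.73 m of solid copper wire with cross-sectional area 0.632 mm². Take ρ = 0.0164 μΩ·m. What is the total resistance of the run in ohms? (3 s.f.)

0.207 Ω

ρ = 0.0164 μΩ·m = 1.64×10^-8 Ω·m
Section 1: A_strand = π(2.2600e-04)² = 1.605e-07 m²; R₁ = ρL/(N·A_s) = (1.64×10^-8)(2.35)/(37×1.605e-07) = 0.006491 Ω
Section 2: A = 0.632 mm² = 6.320e-07 m²
R₂ = (1.64×10^-8)(7.73)/(6.320e-07) = 0.2006 Ω
R = R₁ + R₂ = 0.207 Ω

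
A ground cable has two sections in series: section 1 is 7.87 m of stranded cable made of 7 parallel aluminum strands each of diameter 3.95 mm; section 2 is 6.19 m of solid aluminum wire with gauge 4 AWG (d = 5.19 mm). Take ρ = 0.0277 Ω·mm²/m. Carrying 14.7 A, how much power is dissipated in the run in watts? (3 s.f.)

ρ = 0.0277 Ω·mm²/m = 2.77×10^-8 Ω·m
Section 1: A_strand = π(1.9750e-03)² = 1.225e-05 m²; R₁ = ρL/(N·A_s) = (2.77×10^-8)(7.87)/(7×1.225e-05) = 0.002541 Ω
Section 2: A = π(5.19/2 mm)² = π(2.5950e-03 m)² = 2.116e-05 m²
R₂ = (2.77×10^-8)(6.19)/(2.116e-05) = 0.008105 Ω
R = R₁ + R₂ = 0.01065 Ω
P = I²R = (14.7)² × 0.01065 = 2.30 W

2.30 W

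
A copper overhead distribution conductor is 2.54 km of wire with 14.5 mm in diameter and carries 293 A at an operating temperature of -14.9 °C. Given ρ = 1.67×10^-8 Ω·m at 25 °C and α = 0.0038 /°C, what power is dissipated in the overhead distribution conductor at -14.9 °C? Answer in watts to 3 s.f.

18700 W

A = π(d/2)² = π(7.2500e-03 m)² = 1.651e-04 m²
R₍25₎ = ρL/A = (1.67×10^-8)(2540)/(1.651e-04) = 0.2569 Ω
R₍-14.9₎ = R₍25₎(1 + αΔT) = 0.2569 × (1 + 0.0038×-39.9) = 0.2179 Ω
P = I²R = (293)² × 0.2179 = 18700 W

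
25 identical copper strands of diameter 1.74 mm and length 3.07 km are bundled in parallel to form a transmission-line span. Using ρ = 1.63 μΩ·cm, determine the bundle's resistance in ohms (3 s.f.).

ρ = 1.63 μΩ·cm = 1.63×10^-8 Ω·m
A_strand = π(8.7000e-04 m)² = 2.378e-06 m²
R_strand = ρL/A = (1.63×10^-8)(3070)/(2.378e-06) = 21.04 Ω
R_total = R_strand/N = 21.04/25 = 0.842 Ω

0.842 Ω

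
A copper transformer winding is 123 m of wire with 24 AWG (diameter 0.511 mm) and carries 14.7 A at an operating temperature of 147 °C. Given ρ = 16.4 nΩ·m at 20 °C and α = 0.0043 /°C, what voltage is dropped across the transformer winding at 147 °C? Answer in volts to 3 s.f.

ρ = 16.4 nΩ·m = 1.64×10^-8 Ω·m
A = π(0.511/2 mm)² = π(2.5550e-04 m)² = 2.051e-07 m²
R₍20₎ = ρL/A = (1.64×10^-8)(123)/(2.051e-07) = 9.836 Ω
R₍147₎ = R₍20₎(1 + αΔT) = 9.836 × (1 + 0.0043×127) = 15.21 Ω
V = IR = 14.7 × 15.21 = 224 V

224 V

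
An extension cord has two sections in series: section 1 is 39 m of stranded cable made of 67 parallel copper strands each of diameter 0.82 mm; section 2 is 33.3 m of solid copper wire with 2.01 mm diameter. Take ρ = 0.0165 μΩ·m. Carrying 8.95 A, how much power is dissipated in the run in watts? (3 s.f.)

15.3 W

ρ = 0.0165 μΩ·m = 1.65×10^-8 Ω·m
Section 1: A_strand = π(4.1000e-04)² = 5.281e-07 m²; R₁ = ρL/(N·A_s) = (1.65×10^-8)(39)/(67×5.281e-07) = 0.01819 Ω
Section 2: A = π(d/2)² = π(1.0050e-03 m)² = 3.173e-06 m²
R₂ = (1.65×10^-8)(33.3)/(3.173e-06) = 0.1732 Ω
R = R₁ + R₂ = 0.1913 Ω
P = I²R = (8.95)² × 0.1913 = 15.3 W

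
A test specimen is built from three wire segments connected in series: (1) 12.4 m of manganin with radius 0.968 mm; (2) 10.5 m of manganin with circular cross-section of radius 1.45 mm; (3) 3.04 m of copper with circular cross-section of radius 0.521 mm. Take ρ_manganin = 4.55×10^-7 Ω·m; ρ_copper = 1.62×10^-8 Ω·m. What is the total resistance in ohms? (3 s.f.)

2.70 Ω

Seg 1: A = πr² = π(9.6800e-04 m)² = 2.944e-06 m²
R_1 = (4.55×10^-7)(12.4)/(2.944e-06) = 1.917 Ω
Seg 2: A = πr² = π(1.4500e-03 m)² = 6.605e-06 m²
R_2 = (4.55×10^-7)(10.5)/(6.605e-06) = 0.7233 Ω
Seg 3: A = πr² = π(5.2100e-04 m)² = 8.528e-07 m²
R_3 = (1.62×10^-8)(3.04)/(8.528e-07) = 0.05775 Ω
R_total = R_1 + R_2 + R_3 = 2.70 Ω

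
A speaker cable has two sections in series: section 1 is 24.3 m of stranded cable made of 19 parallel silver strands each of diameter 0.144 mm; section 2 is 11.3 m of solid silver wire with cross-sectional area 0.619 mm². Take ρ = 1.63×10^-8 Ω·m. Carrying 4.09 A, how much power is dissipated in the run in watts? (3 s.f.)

Section 1: A_strand = π(7.2000e-05)² = 1.629e-08 m²; R₁ = ρL/(N·A_s) = (1.63×10^-8)(24.3)/(19×1.629e-08) = 1.28 Ω
Section 2: A = 0.619 mm² = 6.190e-07 m²
R₂ = (1.63×10^-8)(11.3)/(6.190e-07) = 0.2976 Ω
R = R₁ + R₂ = 1.578 Ω
P = I²R = (4.09)² × 1.578 = 26.4 W

26.4 W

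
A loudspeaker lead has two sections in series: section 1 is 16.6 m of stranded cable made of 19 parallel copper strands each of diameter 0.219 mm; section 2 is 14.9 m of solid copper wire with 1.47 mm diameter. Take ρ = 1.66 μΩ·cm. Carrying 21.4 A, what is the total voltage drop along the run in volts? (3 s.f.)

ρ = 1.66 μΩ·cm = 1.66×10^-8 Ω·m
Section 1: A_strand = π(1.0950e-04)² = 3.767e-08 m²; R₁ = ρL/(N·A_s) = (1.66×10^-8)(16.6)/(19×3.767e-08) = 0.385 Ω
Section 2: A = π(d/2)² = π(7.3500e-04 m)² = 1.697e-06 m²
R₂ = (1.66×10^-8)(14.9)/(1.697e-06) = 0.1457 Ω
R = R₁ + R₂ = 0.5308 Ω
V = IR = 21.4 × 0.5308 = 11.4 V

11.4 V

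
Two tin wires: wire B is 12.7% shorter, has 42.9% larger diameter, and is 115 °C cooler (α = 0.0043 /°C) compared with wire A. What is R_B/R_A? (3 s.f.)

0.216

R ∝ ρL/d² with ρ ∝ (1+αΔT), so R_B/R_A = (1 − 12.7/100) × (1 + 42.9/100)⁻² × (1 − 0.0043×115)
= 0.873 × 0.4897 × 0.5055 = 0.216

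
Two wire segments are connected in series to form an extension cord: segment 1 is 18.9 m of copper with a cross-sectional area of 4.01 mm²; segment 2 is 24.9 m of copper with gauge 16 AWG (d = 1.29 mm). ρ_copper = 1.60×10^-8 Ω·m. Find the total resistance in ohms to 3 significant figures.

Segment 1: A = 4.01 mm² = 4.010e-06 m²
R₁ = ρL/A = (1.60×10^-8)(18.9)/(4.010e-06) = 0.07541 Ω
Segment 2: A = π(1.29/2 mm)² = π(6.4500e-04 m)² = 1.307e-06 m²
R₂ = (1.60×10^-8)(24.9)/(1.307e-06) = 0.3048 Ω
R = R₁ + R₂ = 0.380 Ω

0.380 Ω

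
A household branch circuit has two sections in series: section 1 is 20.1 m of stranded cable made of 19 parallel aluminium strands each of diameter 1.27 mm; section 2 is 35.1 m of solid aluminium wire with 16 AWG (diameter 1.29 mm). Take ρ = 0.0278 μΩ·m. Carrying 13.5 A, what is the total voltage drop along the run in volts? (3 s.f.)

ρ = 0.0278 μΩ·m = 2.78×10^-8 Ω·m
Section 1: A_strand = π(6.3500e-04)² = 1.267e-06 m²; R₁ = ρL/(N·A_s) = (2.78×10^-8)(20.1)/(19×1.267e-06) = 0.02322 Ω
Section 2: A = π(1.29/2 mm)² = π(6.4500e-04 m)² = 1.307e-06 m²
R₂ = (2.78×10^-8)(35.1)/(1.307e-06) = 0.7466 Ω
R = R₁ + R₂ = 0.7698 Ω
V = IR = 13.5 × 0.7698 = 10.4 V

10.4 V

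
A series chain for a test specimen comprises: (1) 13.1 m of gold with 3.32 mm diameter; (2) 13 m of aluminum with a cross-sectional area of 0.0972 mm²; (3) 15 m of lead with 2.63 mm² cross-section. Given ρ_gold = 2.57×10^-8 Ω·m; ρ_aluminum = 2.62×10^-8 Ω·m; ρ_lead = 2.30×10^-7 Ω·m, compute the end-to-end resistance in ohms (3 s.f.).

4.85 Ω

Seg 1: A = π(d/2)² = π(1.6600e-03 m)² = 8.657e-06 m²
R_1 = (2.57×10^-8)(13.1)/(8.657e-06) = 0.03889 Ω
Seg 2: A = 0.0972 mm² = 9.720e-08 m²
R_2 = (2.62×10^-8)(13)/(9.720e-08) = 3.504 Ω
Seg 3: A = 2.63 mm² = 2.630e-06 m²
R_3 = (2.30×10^-7)(15)/(2.630e-06) = 1.312 Ω
R_total = R_1 + R_2 + R_3 = 4.85 Ω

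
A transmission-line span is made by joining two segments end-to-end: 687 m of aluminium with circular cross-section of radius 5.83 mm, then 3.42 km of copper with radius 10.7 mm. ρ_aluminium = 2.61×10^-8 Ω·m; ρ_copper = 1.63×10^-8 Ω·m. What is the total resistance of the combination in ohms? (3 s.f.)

0.323 Ω

Segment 1: A = πr² = π(5.8300e-03 m)² = 1.068e-04 m²
R₁ = ρL/A = (2.61×10^-8)(687)/(1.068e-04) = 0.1679 Ω
Segment 2: A = πr² = π(1.0700e-02 m)² = 3.597e-04 m²
R₂ = (1.63×10^-8)(3420)/(3.597e-04) = 0.155 Ω
R = R₁ + R₂ = 0.323 Ω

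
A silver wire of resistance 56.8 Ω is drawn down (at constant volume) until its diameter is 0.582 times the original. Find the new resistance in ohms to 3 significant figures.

Volume constant ⇒ L' = L/r² with r = 0.582. R' = ρL'/A' = ρ(L/r²)/(πr²d₀²/4) = R/r⁴.
R' = 8.716 × 56.8 = 495 Ω

495 Ω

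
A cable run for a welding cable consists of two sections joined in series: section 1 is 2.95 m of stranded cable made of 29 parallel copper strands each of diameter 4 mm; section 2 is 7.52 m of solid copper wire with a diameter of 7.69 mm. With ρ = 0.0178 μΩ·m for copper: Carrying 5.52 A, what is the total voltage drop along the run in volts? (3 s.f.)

ρ = 0.0178 μΩ·m = 1.78×10^-8 Ω·m
Section 1: A_strand = π(2.0000e-03)² = 1.257e-05 m²; R₁ = ρL/(N·A_s) = (1.78×10^-8)(2.95)/(29×1.257e-05) = 1.441×10^-4 Ω
Section 2: A = π(d/2)² = π(3.8450e-03 m)² = 4.645e-05 m²
R₂ = (1.78×10^-8)(7.52)/(4.645e-05) = 0.002882 Ω
R = R₁ + R₂ = 0.003026 Ω
V = IR = 5.52 × 0.003026 = 0.0167 V

0.0167 V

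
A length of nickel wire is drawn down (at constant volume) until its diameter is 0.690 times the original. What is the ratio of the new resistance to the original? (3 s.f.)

Volume constant ⇒ L' = L/r² with r = 0.69. R' = ρL'/A' = ρ(L/r²)/(πr²d₀²/4) = R/r⁴.
Factor = 4.41

4.41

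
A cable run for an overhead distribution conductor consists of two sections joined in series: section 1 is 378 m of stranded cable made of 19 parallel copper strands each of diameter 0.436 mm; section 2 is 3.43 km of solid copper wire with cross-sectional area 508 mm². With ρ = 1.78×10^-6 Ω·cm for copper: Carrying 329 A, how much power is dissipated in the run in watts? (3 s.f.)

2.70×10^5 W

ρ = 1.78×10^-6 Ω·cm = 1.78×10^-8 Ω·m
Section 1: A_strand = π(2.1800e-04)² = 1.493e-07 m²; R₁ = ρL/(N·A_s) = (1.78×10^-8)(378)/(19×1.493e-07) = 2.372 Ω
Section 2: A = 508 mm² = 5.080e-04 m²
R₂ = (1.78×10^-8)(3430)/(5.080e-04) = 0.1202 Ω
R = R₁ + R₂ = 2.492 Ω
P = I²R = (329)² × 2.492 = 2.70×10^5 W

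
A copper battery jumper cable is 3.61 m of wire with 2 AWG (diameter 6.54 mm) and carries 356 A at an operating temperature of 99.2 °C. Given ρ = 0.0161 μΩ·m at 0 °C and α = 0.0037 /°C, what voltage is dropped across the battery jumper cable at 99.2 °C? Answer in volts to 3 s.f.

0.842 V

ρ = 0.0161 μΩ·m = 1.61×10^-8 Ω·m
A = π(6.54/2 mm)² = π(3.2700e-03 m)² = 3.359e-05 m²
R₍0₎ = ρL/A = (1.61×10^-8)(3.61)/(3.359e-05) = 0.00173 Ω
R₍99.2₎ = R₍0₎(1 + αΔT) = 0.00173 × (1 + 0.0037×99.2) = 0.002365 Ω
V = IR = 356 × 0.002365 = 0.842 V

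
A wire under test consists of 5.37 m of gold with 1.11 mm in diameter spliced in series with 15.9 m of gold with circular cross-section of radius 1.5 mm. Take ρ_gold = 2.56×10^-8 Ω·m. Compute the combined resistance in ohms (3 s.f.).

0.200 Ω

Segment 1: A = π(d/2)² = π(5.5500e-04 m)² = 9.677e-07 m²
R₁ = ρL/A = (2.56×10^-8)(5.37)/(9.677e-07) = 0.1421 Ω
Segment 2: A = πr² = π(1.5000e-03 m)² = 7.069e-06 m²
R₂ = (2.56×10^-8)(15.9)/(7.069e-06) = 0.05758 Ω
R = R₁ + R₂ = 0.200 Ω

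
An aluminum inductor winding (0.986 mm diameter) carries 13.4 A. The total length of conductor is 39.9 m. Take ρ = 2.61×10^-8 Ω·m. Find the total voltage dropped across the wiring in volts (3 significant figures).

18.3 V

A = π(d/2)² = π(4.9300e-04 m)² = 7.636e-07 m²
R = ρL/A = (2.61×10^-8)(39.9)/(7.636e-07) = 1.364 Ω
V = IR = 13.4 × 1.364 = 18.3 V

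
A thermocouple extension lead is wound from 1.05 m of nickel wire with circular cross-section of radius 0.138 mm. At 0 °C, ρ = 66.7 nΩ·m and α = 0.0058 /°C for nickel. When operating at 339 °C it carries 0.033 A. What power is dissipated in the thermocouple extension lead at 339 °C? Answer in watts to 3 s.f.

ρ = 66.7 nΩ·m = 6.67×10^-8 Ω·m
A = πr² = π(1.3800e-04 m)² = 5.983e-08 m²
R₍0₎ = ρL/A = (6.67×10^-8)(1.05)/(5.983e-08) = 1.171 Ω
R₍339₎ = R₍0₎(1 + αΔT) = 1.171 × (1 + 0.0058×339) = 3.472 Ω
P = I²R = (0.033)² × 3.472 = 0.00378 W

0.00378 W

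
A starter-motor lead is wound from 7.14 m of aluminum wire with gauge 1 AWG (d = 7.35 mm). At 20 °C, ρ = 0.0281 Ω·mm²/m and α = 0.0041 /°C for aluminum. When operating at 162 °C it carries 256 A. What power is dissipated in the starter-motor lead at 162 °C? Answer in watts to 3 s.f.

490 W

ρ = 0.0281 Ω·mm²/m = 2.81×10^-8 Ω·m
A = π(7.35/2 mm)² = π(3.6750e-03 m)² = 4.243e-05 m²
R₍20₎ = ρL/A = (2.81×10^-8)(7.14)/(4.243e-05) = 0.004729 Ω
R₍162₎ = R₍20₎(1 + αΔT) = 0.004729 × (1 + 0.0041×142) = 0.007482 Ω
P = I²R = (256)² × 0.007482 = 490 W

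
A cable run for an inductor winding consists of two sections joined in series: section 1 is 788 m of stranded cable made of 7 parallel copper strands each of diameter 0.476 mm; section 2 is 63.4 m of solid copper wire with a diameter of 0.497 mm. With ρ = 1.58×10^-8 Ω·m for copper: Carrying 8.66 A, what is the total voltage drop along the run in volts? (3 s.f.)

Section 1: A_strand = π(2.3800e-04)² = 1.780e-07 m²; R₁ = ρL/(N·A_s) = (1.58×10^-8)(788)/(7×1.780e-07) = 9.995 Ω
Section 2: A = π(d/2)² = π(2.4850e-04 m)² = 1.940e-07 m²
R₂ = (1.58×10^-8)(63.4)/(1.940e-07) = 5.163 Ω
R = R₁ + R₂ = 15.16 Ω
V = IR = 8.66 × 15.16 = 131 V

131 V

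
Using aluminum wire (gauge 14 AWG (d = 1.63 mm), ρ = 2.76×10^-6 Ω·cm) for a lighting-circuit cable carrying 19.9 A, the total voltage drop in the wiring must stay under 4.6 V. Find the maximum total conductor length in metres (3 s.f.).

ρ = 2.76×10^-6 Ω·cm = 2.76×10^-8 Ω·m
A = π(1.63/2 mm)² = π(8.1500e-04 m)² = 2.087e-06 m²
L_max = V_max·A/(1·ρI) = (4.6)(2.087e-06)/(2.76×10^-8×19.9) = 17.5 m

17.5 m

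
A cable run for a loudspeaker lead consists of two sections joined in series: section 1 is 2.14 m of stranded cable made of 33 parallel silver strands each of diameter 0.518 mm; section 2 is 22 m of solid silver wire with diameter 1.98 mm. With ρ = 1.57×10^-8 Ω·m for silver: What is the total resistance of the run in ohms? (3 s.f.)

Section 1: A_strand = π(2.5900e-04)² = 2.107e-07 m²; R₁ = ρL/(N·A_s) = (1.57×10^-8)(2.14)/(33×2.107e-07) = 0.004831 Ω
Section 2: A = π(d/2)² = π(9.9000e-04 m)² = 3.079e-06 m²
R₂ = (1.57×10^-8)(22)/(3.079e-06) = 0.1122 Ω
R = R₁ + R₂ = 0.117 Ω

0.117 Ω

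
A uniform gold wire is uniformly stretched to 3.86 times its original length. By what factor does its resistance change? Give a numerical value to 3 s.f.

Volume constant ⇒ A' = A/k with k = 3.86. R' = ρ(kL)/(A/k) = k²R.
Factor = 14.9

14.9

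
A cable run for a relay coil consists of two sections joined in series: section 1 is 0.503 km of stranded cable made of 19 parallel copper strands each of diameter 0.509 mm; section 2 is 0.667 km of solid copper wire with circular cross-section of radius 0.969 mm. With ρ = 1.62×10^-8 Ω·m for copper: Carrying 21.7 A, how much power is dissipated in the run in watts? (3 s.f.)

Section 1: A_strand = π(2.5450e-04)² = 2.035e-07 m²; R₁ = ρL/(N·A_s) = (1.62×10^-8)(503)/(19×2.035e-07) = 2.108 Ω
Section 2: A = πr² = π(9.6900e-04 m)² = 2.950e-06 m²
R₂ = (1.62×10^-8)(667)/(2.950e-06) = 3.663 Ω
R = R₁ + R₂ = 5.771 Ω
P = I²R = (21.7)² × 5.771 = 2720 W

2720 W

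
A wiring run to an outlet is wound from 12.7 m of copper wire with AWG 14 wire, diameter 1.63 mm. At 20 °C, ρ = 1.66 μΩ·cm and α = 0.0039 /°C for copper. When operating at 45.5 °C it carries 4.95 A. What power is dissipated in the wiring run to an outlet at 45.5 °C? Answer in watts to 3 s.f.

ρ = 1.66 μΩ·cm = 1.66×10^-8 Ω·m
A = π(1.63/2 mm)² = π(8.1500e-04 m)² = 2.087e-06 m²
R₍20₎ = ρL/A = (1.66×10^-8)(12.7)/(2.087e-06) = 0.101 Ω
R₍45.5₎ = R₍20₎(1 + αΔT) = 0.101 × (1 + 0.0039×25.5) = 0.1111 Ω
P = I²R = (4.95)² × 0.1111 = 2.72 W

2.72 W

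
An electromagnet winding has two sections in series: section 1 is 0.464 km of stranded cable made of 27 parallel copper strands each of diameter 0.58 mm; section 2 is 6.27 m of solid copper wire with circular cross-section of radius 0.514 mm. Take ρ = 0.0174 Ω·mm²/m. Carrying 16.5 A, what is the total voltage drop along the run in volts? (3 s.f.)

ρ = 0.0174 Ω·mm²/m = 1.74×10^-8 Ω·m
Section 1: A_strand = π(2.9000e-04)² = 2.642e-07 m²; R₁ = ρL/(N·A_s) = (1.74×10^-8)(464)/(27×2.642e-07) = 1.132 Ω
Section 2: A = πr² = π(5.1400e-04 m)² = 8.300e-07 m²
R₂ = (1.74×10^-8)(6.27)/(8.300e-07) = 0.1314 Ω
R = R₁ + R₂ = 1.263 Ω
V = IR = 16.5 × 1.263 = 20.8 V

20.8 V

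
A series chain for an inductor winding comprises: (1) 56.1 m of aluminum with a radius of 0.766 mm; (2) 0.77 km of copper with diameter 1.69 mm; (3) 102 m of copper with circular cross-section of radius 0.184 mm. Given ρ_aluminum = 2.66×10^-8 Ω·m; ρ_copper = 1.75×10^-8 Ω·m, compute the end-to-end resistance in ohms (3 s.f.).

23.6 Ω

Seg 1: A = πr² = π(7.6600e-04 m)² = 1.843e-06 m²
R_1 = (2.66×10^-8)(56.1)/(1.843e-06) = 0.8095 Ω
Seg 2: A = π(d/2)² = π(8.4500e-04 m)² = 2.243e-06 m²
R_2 = (1.75×10^-8)(770)/(2.243e-06) = 6.007 Ω
Seg 3: A = πr² = π(1.8400e-04 m)² = 1.064e-07 m²
R_3 = (1.75×10^-8)(102)/(1.064e-07) = 16.78 Ω
R_total = R_1 + R_2 + R_3 = 23.6 Ω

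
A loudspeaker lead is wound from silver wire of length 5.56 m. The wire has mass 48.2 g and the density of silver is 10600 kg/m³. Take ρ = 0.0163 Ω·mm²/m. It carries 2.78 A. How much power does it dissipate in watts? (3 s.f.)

ρ = 0.0163 Ω·mm²/m = 1.63×10^-8 Ω·m
A = m/(density·L) = 0.0482/(10600×5.56) = 8.1784e-07 m²
R = ρL/A = (1.63×10^-8)(5.56)/(8.1784e-07) = 0.1108 Ω
P = I²R = (2.78)² × 0.1108 = 0.856 W

0.856 W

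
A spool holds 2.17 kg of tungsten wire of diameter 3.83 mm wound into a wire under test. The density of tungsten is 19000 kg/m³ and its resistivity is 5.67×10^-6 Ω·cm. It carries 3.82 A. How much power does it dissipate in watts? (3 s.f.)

ρ = 5.67×10^-6 Ω·cm = 5.67×10^-8 Ω·m
A = π(d/2)² = π(1.9150e-03 m)² = 1.1521e-05 m²
L = m/(density·A) = 2.17/(19000×1.1521e-05) = 9.913 m
R = ρL/A = (5.67×10^-8)(9.913)/(1.1521e-05) = 0.04879 Ω
P = I²R = (3.82)² × 0.04879 = 0.712 W

0.712 W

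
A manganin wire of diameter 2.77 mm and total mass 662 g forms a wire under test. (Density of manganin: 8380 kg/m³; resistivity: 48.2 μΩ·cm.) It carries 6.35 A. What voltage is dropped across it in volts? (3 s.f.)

6.66 V

ρ = 48.2 μΩ·cm = 4.82×10^-7 Ω·m
A = π(d/2)² = π(1.3850e-03 m)² = 6.0263e-06 m²
L = m/(density·A) = 0.662/(8380×6.0263e-06) = 13.11 m
R = ρL/A = (4.82×10^-7)(13.11)/(6.0263e-06) = 1.048 Ω
V = IR = 6.35 × 1.048 = 6.66 V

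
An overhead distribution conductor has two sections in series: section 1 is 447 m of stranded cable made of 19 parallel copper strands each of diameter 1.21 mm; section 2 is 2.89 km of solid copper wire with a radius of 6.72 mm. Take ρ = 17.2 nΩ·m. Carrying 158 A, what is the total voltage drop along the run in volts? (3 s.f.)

111 V

ρ = 17.2 nΩ·m = 1.72×10^-8 Ω·m
Section 1: A_strand = π(6.0500e-04)² = 1.150e-06 m²; R₁ = ρL/(N·A_s) = (1.72×10^-8)(447)/(19×1.150e-06) = 0.3519 Ω
Section 2: A = πr² = π(6.7200e-03 m)² = 1.419e-04 m²
R₂ = (1.72×10^-8)(2890)/(1.419e-04) = 0.3504 Ω
R = R₁ + R₂ = 0.7023 Ω
V = IR = 158 × 0.7023 = 111 V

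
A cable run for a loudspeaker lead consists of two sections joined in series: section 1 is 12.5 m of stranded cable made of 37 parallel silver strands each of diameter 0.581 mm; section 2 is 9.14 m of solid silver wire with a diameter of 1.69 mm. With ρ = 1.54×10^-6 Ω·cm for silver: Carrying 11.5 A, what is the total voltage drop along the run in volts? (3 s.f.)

ρ = 1.54×10^-6 Ω·cm = 1.54×10^-8 Ω·m
Section 1: A_strand = π(2.9050e-04)² = 2.651e-07 m²; R₁ = ρL/(N·A_s) = (1.54×10^-8)(12.5)/(37×2.651e-07) = 0.01962 Ω
Section 2: A = π(d/2)² = π(8.4500e-04 m)² = 2.243e-06 m²
R₂ = (1.54×10^-8)(9.14)/(2.243e-06) = 0.06275 Ω
R = R₁ + R₂ = 0.08237 Ω
V = IR = 11.5 × 0.08237 = 0.947 V

0.947 V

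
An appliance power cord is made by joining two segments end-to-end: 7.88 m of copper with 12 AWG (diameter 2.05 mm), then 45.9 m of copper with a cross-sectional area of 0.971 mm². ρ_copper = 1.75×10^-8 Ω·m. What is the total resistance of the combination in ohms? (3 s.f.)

Segment 1: A = π(2.05/2 mm)² = π(1.0250e-03 m)² = 3.301e-06 m²
R₁ = ρL/A = (1.75×10^-8)(7.88)/(3.301e-06) = 0.04178 Ω
Segment 2: A = 0.971 mm² = 9.710e-07 m²
R₂ = (1.75×10^-8)(45.9)/(9.710e-07) = 0.8272 Ω
R = R₁ + R₂ = 0.869 Ω

0.869 Ω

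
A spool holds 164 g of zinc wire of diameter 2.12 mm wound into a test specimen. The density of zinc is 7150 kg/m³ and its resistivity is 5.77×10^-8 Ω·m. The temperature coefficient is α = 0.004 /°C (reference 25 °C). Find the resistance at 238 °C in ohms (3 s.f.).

A = π(d/2)² = π(1.0600e-03 m)² = 3.5299e-06 m²
L = m/(density·A) = 0.164/(7150×3.5299e-06) = 6.498 m
R = ρL/A = (5.77×10^-8)(6.498)/(3.5299e-06) = 0.1062 Ω
R(238 °C) = 0.1062 × (1 + 0.004×213) = 0.197 Ω

0.197 Ω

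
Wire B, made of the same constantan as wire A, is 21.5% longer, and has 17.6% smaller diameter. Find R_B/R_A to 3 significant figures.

R ∝ L/d², so R_B/R_A = (1 + 21.5/100) × (1 − 17.6/100)⁻²
= 1.215 × 1.473 = 1.79

1.79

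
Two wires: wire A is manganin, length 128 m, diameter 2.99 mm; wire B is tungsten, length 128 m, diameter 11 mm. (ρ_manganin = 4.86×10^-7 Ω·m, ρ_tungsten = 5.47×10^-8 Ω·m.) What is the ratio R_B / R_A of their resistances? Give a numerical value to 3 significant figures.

0.00832

R ∝ ρL/d², so R_B/R_A = (ρ_B/ρ_A) × (d_A/d_B)²
= (5.47×10^-8/4.86×10^-7) × (2.99/11)² = 0.00832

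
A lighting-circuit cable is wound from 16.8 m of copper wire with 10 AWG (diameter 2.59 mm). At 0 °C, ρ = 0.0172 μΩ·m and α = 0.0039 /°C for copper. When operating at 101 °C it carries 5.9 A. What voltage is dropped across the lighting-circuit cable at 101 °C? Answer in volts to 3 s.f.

ρ = 0.0172 μΩ·m = 1.72×10^-8 Ω·m
A = π(2.59/2 mm)² = π(1.2950e-03 m)² = 5.269e-06 m²
R₍0₎ = ρL/A = (1.72×10^-8)(16.8)/(5.269e-06) = 0.05485 Ω
R₍101₎ = R₍0₎(1 + αΔT) = 0.05485 × (1 + 0.0039×101) = 0.07645 Ω
V = IR = 5.9 × 0.07645 = 0.451 V

0.451 V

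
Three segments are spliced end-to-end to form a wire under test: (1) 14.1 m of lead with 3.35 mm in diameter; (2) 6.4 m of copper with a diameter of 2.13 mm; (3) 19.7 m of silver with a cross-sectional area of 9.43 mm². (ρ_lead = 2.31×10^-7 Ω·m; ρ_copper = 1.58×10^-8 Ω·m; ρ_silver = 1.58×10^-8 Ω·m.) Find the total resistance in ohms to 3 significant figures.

Seg 1: A = π(d/2)² = π(1.6750e-03 m)² = 8.814e-06 m²
R_1 = (2.31×10^-7)(14.1)/(8.814e-06) = 0.3695 Ω
Seg 2: A = π(d/2)² = π(1.0650e-03 m)² = 3.563e-06 m²
R_2 = (1.58×10^-8)(6.4)/(3.563e-06) = 0.02838 Ω
Seg 3: A = 9.43 mm² = 9.430e-06 m²
R_3 = (1.58×10^-8)(19.7)/(9.430e-06) = 0.03301 Ω
R_total = R_1 + R_2 + R_3 = 0.431 Ω

0.431 Ω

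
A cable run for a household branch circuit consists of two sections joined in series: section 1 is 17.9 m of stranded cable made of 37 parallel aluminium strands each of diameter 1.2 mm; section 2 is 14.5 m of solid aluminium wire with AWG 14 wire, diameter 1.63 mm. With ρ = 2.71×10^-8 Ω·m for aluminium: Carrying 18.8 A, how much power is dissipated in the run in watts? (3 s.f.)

70.7 W

Section 1: A_strand = π(6.0000e-04)² = 1.131e-06 m²; R₁ = ρL/(N·A_s) = (2.71×10^-8)(17.9)/(37×1.131e-06) = 0.01159 Ω
Section 2: A = π(1.63/2 mm)² = π(8.1500e-04 m)² = 2.087e-06 m²
R₂ = (2.71×10^-8)(14.5)/(2.087e-06) = 0.1883 Ω
R = R₁ + R₂ = 0.1999 Ω
P = I²R = (18.8)² × 0.1999 = 70.7 W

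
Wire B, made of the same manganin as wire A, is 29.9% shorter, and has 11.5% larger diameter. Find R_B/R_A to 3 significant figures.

R ∝ L/d², so R_B/R_A = (1 − 29.9/100) × (1 + 11.5/100)⁻²
= 0.701 × 0.8044 = 0.564

0.564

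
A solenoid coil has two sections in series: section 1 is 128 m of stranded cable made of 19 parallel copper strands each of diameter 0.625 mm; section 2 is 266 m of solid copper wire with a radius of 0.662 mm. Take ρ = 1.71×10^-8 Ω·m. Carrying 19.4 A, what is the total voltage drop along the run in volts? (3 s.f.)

71.4 V

Section 1: A_strand = π(3.1250e-04)² = 3.068e-07 m²; R₁ = ρL/(N·A_s) = (1.71×10^-8)(128)/(19×3.068e-07) = 0.3755 Ω
Section 2: A = πr² = π(6.6200e-04 m)² = 1.377e-06 m²
R₂ = (1.71×10^-8)(266)/(1.377e-06) = 3.304 Ω
R = R₁ + R₂ = 3.679 Ω
V = IR = 19.4 × 3.679 = 71.4 V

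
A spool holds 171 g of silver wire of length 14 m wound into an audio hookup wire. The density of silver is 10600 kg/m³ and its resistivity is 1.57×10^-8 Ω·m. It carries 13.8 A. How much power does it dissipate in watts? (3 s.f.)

36.3 W

A = m/(density·L) = 0.171/(10600×14) = 1.1523e-06 m²
R = ρL/A = (1.57×10^-8)(14)/(1.1523e-06) = 0.1908 Ω
P = I²R = (13.8)² × 0.1908 = 36.3 W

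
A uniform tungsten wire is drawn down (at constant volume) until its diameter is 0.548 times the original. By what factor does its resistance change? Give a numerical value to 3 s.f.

11.1

Volume constant ⇒ L' = L/r² with r = 0.548. R' = ρL'/A' = ρ(L/r²)/(πr²d₀²/4) = R/r⁴.
Factor = 11.1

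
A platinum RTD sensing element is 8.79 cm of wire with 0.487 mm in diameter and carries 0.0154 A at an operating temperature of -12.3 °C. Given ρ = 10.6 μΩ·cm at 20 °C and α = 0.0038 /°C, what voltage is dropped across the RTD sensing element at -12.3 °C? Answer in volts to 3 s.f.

ρ = 10.6 μΩ·cm = 1.06×10^-7 Ω·m
A = π(d/2)² = π(2.4350e-04 m)² = 1.863e-07 m²
R₍20₎ = ρL/A = (1.06×10^-7)(0.0879)/(1.863e-07) = 0.05002 Ω
R₍-12.3₎ = R₍20₎(1 + αΔT) = 0.05002 × (1 + 0.0038×-32.3) = 0.04388 Ω
V = IR = 0.0154 × 0.04388 = 6.76×10^-4 V

6.76×10^-4 V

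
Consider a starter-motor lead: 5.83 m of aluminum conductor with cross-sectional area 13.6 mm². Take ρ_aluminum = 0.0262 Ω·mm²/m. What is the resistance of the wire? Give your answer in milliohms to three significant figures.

ρ = 0.0262 Ω·mm²/m = 2.62×10^-8 Ω·m
A = 13.6 mm² = 1.360e-05 m²
R = ρL/A = (2.62×10^-8)(5.83 m)/(1.360e-05 m²) = 11.2 mΩ

11.2 mΩ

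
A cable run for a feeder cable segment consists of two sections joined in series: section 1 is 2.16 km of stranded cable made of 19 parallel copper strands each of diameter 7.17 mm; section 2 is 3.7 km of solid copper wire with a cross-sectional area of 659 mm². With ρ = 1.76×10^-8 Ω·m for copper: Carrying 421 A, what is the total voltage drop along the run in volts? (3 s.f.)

62.5 V

Section 1: A_strand = π(3.5850e-03)² = 4.038e-05 m²; R₁ = ρL/(N·A_s) = (1.76×10^-8)(2160)/(19×4.038e-05) = 0.04955 Ω
Section 2: A = 659 mm² = 6.590e-04 m²
R₂ = (1.76×10^-8)(3700)/(6.590e-04) = 0.09882 Ω
R = R₁ + R₂ = 0.1484 Ω
V = IR = 421 × 0.1484 = 62.5 V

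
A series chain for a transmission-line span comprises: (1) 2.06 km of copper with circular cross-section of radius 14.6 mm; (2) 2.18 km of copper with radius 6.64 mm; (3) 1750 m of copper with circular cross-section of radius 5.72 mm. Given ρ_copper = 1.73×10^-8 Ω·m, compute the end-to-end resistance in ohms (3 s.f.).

Seg 1: A = πr² = π(1.4600e-02 m)² = 6.697e-04 m²
R_1 = (1.73×10^-8)(2060)/(6.697e-04) = 0.05322 Ω
Seg 2: A = πr² = π(6.6400e-03 m)² = 1.385e-04 m²
R_2 = (1.73×10^-8)(2180)/(1.385e-04) = 0.2723 Ω
Seg 3: A = πr² = π(5.7200e-03 m)² = 1.028e-04 m²
R_3 = (1.73×10^-8)(1750)/(1.028e-04) = 0.2945 Ω
R_total = R_1 + R_2 + R_3 = 0.620 Ω

0.620 Ω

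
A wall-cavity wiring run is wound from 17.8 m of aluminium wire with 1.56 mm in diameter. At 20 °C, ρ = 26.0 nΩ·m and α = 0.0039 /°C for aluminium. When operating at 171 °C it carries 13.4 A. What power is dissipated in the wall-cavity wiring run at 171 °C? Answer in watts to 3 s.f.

69.1 W

ρ = 26.0 nΩ·m = 2.60×10^-8 Ω·m
A = π(d/2)² = π(7.8000e-04 m)² = 1.911e-06 m²
R₍20₎ = ρL/A = (2.60×10^-8)(17.8)/(1.911e-06) = 0.2421 Ω
R₍171₎ = R₍20₎(1 + αΔT) = 0.2421 × (1 + 0.0039×151) = 0.3847 Ω
P = I²R = (13.4)² × 0.3847 = 69.1 W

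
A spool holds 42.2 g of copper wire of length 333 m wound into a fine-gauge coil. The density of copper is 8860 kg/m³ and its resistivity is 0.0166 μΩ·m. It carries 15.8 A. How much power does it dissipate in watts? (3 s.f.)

96500 W

ρ = 0.0166 μΩ·m = 1.66×10^-8 Ω·m
A = m/(density·L) = 0.0422/(8860×333) = 1.4303e-08 m²
R = ρL/A = (1.66×10^-8)(333)/(1.4303e-08) = 386.5 Ω
P = I²R = (15.8)² × 386.5 = 96500 W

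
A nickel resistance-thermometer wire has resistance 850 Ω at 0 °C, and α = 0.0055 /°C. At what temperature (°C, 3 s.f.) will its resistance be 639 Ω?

-45.1 °C

R = R₀(1 + α(T − T₀)) ⇒ T = T₀ + (R/R₀ − 1)/α
T = 0 + (639/850 − 1)/0.0055 = 0 + (-0.2482)/0.0055 = -45.1 °C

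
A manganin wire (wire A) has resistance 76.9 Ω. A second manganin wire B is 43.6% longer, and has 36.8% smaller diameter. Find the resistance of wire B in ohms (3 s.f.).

276 Ω

R ∝ L/d², so R_B/R_A = (1 + 43.6/100) × (1 − 36.8/100)⁻²
= 1.436 × 2.504 = 3.595
R_B = 3.595 × 76.9 = 276 Ω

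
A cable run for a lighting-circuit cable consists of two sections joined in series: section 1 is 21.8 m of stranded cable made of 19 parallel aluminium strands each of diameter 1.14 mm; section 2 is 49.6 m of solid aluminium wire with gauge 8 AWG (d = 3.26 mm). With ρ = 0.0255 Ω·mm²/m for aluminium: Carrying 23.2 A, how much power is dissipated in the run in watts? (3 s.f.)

97.0 W

ρ = 0.0255 Ω·mm²/m = 2.55×10^-8 Ω·m
Section 1: A_strand = π(5.7000e-04)² = 1.021e-06 m²; R₁ = ρL/(N·A_s) = (2.55×10^-8)(21.8)/(19×1.021e-06) = 0.02866 Ω
Section 2: A = π(3.26/2 mm)² = π(1.6300e-03 m)² = 8.347e-06 m²
R₂ = (2.55×10^-8)(49.6)/(8.347e-06) = 0.1515 Ω
R = R₁ + R₂ = 0.1802 Ω
P = I²R = (23.2)² × 0.1802 = 97.0 W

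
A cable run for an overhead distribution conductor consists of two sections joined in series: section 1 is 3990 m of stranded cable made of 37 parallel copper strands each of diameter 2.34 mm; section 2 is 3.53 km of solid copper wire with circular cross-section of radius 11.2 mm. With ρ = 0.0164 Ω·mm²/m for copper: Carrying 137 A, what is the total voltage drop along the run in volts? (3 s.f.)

76.5 V

ρ = 0.0164 Ω·mm²/m = 1.64×10^-8 Ω·m
Section 1: A_strand = π(1.1700e-03)² = 4.301e-06 m²; R₁ = ρL/(N·A_s) = (1.64×10^-8)(3990)/(37×4.301e-06) = 0.4112 Ω
Section 2: A = πr² = π(1.1200e-02 m)² = 3.941e-04 m²
R₂ = (1.64×10^-8)(3530)/(3.941e-04) = 0.1469 Ω
R = R₁ + R₂ = 0.5581 Ω
V = IR = 137 × 0.5581 = 76.5 V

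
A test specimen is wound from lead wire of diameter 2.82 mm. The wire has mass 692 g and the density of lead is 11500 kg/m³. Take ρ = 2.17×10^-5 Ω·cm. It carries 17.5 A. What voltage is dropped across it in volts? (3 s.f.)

ρ = 2.17×10^-5 Ω·cm = 2.17×10^-7 Ω·m
A = π(d/2)² = π(1.4100e-03 m)² = 6.2458e-06 m²
L = m/(density·A) = 0.692/(11500×6.2458e-06) = 9.634 m
R = ρL/A = (2.17×10^-7)(9.634)/(6.2458e-06) = 0.3347 Ω
V = IR = 17.5 × 0.3347 = 5.86 V

5.86 V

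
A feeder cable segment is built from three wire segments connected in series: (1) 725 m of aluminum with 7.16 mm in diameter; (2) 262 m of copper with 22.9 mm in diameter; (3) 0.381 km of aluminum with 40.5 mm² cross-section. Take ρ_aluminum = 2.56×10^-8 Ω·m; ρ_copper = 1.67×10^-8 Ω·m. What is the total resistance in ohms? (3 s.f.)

Seg 1: A = π(d/2)² = π(3.5800e-03 m)² = 4.026e-05 m²
R_1 = (2.56×10^-8)(725)/(4.026e-05) = 0.461 Ω
Seg 2: A = π(d/2)² = π(1.1450e-02 m)² = 4.119e-04 m²
R_2 = (1.67×10^-8)(262)/(4.119e-04) = 0.01062 Ω
Seg 3: A = 40.5 mm² = 4.050e-05 m²
R_3 = (2.56×10^-8)(381)/(4.050e-05) = 0.2408 Ω
R_total = R_1 + R_2 + R_3 = 0.712 Ω

0.712 Ω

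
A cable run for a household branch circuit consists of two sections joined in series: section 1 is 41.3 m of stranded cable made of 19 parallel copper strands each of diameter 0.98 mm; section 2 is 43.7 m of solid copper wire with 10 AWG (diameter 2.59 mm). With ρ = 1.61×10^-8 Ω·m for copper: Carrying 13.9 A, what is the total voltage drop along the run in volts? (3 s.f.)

Section 1: A_strand = π(4.9000e-04)² = 7.543e-07 m²; R₁ = ρL/(N·A_s) = (1.61×10^-8)(41.3)/(19×7.543e-07) = 0.0464 Ω
Section 2: A = π(2.59/2 mm)² = π(1.2950e-03 m)² = 5.269e-06 m²
R₂ = (1.61×10^-8)(43.7)/(5.269e-06) = 0.1335 Ω
R = R₁ + R₂ = 0.1799 Ω
V = IR = 13.9 × 0.1799 = 2.50 V

2.50 V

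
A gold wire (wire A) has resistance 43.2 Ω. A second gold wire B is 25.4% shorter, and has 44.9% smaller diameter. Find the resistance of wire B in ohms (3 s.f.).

106 Ω

R ∝ L/d², so R_B/R_A = (1 − 25.4/100) × (1 − 44.9/100)⁻²
= 0.746 × 3.294 = 2.457
R_B = 2.457 × 43.2 = 106 Ω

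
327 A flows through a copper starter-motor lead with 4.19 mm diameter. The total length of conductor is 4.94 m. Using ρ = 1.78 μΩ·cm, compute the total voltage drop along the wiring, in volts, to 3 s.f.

ρ = 1.78 μΩ·cm = 1.78×10^-8 Ω·m
A = π(d/2)² = π(2.0950e-03 m)² = 1.379e-05 m²
R = ρL/A = (1.78×10^-8)(4.94)/(1.379e-05) = 0.006377 Ω
V = IR = 327 × 0.006377 = 2.09 V

2.09 V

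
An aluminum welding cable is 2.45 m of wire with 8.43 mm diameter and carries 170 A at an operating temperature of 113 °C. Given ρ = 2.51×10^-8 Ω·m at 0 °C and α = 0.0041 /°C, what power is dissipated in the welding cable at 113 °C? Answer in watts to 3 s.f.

A = π(d/2)² = π(4.2150e-03 m)² = 5.581e-05 m²
R₍0₎ = ρL/A = (2.51×10^-8)(2.45)/(5.581e-05) = 0.001102 Ω
R₍113₎ = R₍0₎(1 + αΔT) = 0.001102 × (1 + 0.0041×113) = 0.001612 Ω
P = I²R = (170)² × 0.001612 = 46.6 W

46.6 W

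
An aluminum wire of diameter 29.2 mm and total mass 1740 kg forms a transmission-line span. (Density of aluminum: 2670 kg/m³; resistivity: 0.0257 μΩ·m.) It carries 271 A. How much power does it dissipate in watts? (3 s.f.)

2740 W

ρ = 0.0257 μΩ·m = 2.57×10^-8 Ω·m
A = π(d/2)² = π(1.4600e-02 m)² = 6.6966e-04 m²
L = m/(density·A) = 1740/(2670×6.6966e-04) = 973.2 m
R = ρL/A = (2.57×10^-8)(973.2)/(6.6966e-04) = 0.03735 Ω
P = I²R = (271)² × 0.03735 = 2740 W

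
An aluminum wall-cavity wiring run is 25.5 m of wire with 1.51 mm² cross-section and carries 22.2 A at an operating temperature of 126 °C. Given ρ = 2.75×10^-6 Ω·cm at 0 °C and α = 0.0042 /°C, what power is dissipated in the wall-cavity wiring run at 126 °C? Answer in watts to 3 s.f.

350 W

ρ = 2.75×10^-6 Ω·cm = 2.75×10^-8 Ω·m
A = 1.51 mm² = 1.510e-06 m²
R₍0₎ = ρL/A = (2.75×10^-8)(25.5)/(1.510e-06) = 0.4644 Ω
R₍126₎ = R₍0₎(1 + αΔT) = 0.4644 × (1 + 0.0042×126) = 0.7102 Ω
P = I²R = (22.2)² × 0.7102 = 350 W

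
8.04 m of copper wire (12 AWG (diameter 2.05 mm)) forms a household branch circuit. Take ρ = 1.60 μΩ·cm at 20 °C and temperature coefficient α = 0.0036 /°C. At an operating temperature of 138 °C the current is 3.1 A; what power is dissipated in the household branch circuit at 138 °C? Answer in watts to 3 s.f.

ρ = 1.60 μΩ·cm = 1.60×10^-8 Ω·m
A = π(2.05/2 mm)² = π(1.0250e-03 m)² = 3.301e-06 m²
R₍20₎ = ρL/A = (1.60×10^-8)(8.04)/(3.301e-06) = 0.03897 Ω
R₍138₎ = R₍20₎(1 + αΔT) = 0.03897 × (1 + 0.0036×118) = 0.05553 Ω
P = I²R = (3.1)² × 0.05553 = 0.534 W

0.534 W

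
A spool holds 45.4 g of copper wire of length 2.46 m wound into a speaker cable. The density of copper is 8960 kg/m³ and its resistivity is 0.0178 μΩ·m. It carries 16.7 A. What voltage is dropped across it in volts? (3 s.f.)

ρ = 0.0178 μΩ·m = 1.78×10^-8 Ω·m
A = m/(density·L) = 0.0454/(8960×2.46) = 2.0597e-06 m²
R = ρL/A = (1.78×10^-8)(2.46)/(2.0597e-06) = 0.02126 Ω
V = IR = 16.7 × 0.02126 = 0.355 V

0.355 V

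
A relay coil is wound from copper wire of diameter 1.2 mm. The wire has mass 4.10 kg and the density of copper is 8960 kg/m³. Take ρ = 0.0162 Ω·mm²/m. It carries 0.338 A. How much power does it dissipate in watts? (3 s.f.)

0.662 W

ρ = 0.0162 Ω·mm²/m = 1.62×10^-8 Ω·m
A = π(d/2)² = π(6.0000e-04 m)² = 1.1310e-06 m²
L = m/(density·A) = 4.1/(8960×1.1310e-06) = 404.6 m
R = ρL/A = (1.62×10^-8)(404.6)/(1.1310e-06) = 5.795 Ω
P = I²R = (0.338)² × 5.795 = 0.662 W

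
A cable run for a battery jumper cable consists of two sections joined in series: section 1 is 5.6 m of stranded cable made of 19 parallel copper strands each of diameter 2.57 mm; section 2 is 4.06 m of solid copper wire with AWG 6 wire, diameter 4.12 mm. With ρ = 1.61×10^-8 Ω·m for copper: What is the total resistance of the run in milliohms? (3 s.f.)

Section 1: A_strand = π(1.2850e-03)² = 5.187e-06 m²; R₁ = ρL/(N·A_s) = (1.61×10^-8)(5.6)/(19×5.187e-06) = 9.148×10^-4 Ω
Section 2: A = π(4.12/2 mm)² = π(2.0600e-03 m)² = 1.333e-05 m²
R₂ = (1.61×10^-8)(4.06)/(1.333e-05) = 0.004903 Ω
R = R₁ + R₂ = 5.82 mΩ

5.82 mΩ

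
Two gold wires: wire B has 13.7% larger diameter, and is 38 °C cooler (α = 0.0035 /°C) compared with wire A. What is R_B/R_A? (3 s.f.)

R ∝ ρL/d² with ρ ∝ (1+αΔT), so R_B/R_A = (1 + 13.7/100)⁻² × (1 − 0.0035×38)
= 0.7735 × 0.867 = 0.671

0.671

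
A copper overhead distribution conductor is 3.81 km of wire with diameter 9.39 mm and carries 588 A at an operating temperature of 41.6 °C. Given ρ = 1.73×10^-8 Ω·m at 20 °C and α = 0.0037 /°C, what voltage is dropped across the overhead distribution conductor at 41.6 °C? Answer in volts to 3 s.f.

A = π(d/2)² = π(4.6950e-03 m)² = 6.925e-05 m²
R₍20₎ = ρL/A = (1.73×10^-8)(3810)/(6.925e-05) = 0.9518 Ω
R₍41.6₎ = R₍20₎(1 + αΔT) = 0.9518 × (1 + 0.0037×21.6) = 1.028 Ω
V = IR = 588 × 1.028 = 604 V

604 V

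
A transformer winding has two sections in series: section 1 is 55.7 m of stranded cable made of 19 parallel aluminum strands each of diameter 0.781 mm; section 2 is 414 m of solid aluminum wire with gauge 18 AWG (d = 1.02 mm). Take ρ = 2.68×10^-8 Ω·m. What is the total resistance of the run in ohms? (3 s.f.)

13.7 Ω

Section 1: A_strand = π(3.9050e-04)² = 4.791e-07 m²; R₁ = ρL/(N·A_s) = (2.68×10^-8)(55.7)/(19×4.791e-07) = 0.164 Ω
Section 2: A = π(1.02/2 mm)² = π(5.1000e-04 m)² = 8.171e-07 m²
R₂ = (2.68×10^-8)(414)/(8.171e-07) = 13.58 Ω
R = R₁ + R₂ = 13.7 Ω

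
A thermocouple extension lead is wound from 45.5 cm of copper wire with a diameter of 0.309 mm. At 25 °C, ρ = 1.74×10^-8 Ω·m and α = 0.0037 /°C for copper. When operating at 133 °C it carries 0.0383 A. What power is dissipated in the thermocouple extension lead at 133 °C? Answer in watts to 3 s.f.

2.17×10^-4 W

A = π(d/2)² = π(1.5450e-04 m)² = 7.499e-08 m²
R₍25₎ = ρL/A = (1.74×10^-8)(0.455)/(7.499e-08) = 0.1056 Ω
R₍133₎ = R₍25₎(1 + αΔT) = 0.1056 × (1 + 0.0037×108) = 0.1478 Ω
P = I²R = (0.0383)² × 0.1478 = 2.17×10^-4 W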